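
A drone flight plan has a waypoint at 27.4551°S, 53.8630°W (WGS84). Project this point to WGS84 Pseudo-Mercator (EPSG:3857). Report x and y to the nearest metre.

x -5996002 m, y -3180446 m

Web Mercator is spherical with R = a = 6378137 m.
x = R·λ = 6378137 × -0.940086695 = -5996001.733 m.
y = R·ln tan(π/4 + φ/2) = 6378137 × -0.498648187 = -3180446.451 m.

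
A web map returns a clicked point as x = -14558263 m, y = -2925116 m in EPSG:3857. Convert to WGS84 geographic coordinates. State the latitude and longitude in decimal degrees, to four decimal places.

lat -25.4013°, lon -130.7791°

R = 6378137 m. λ = x/R = -130.77910163°.
φ = 2·arctan(exp(y/R)) − 90° = 2·arctan(0.63216) − 90° = -25.40129708°.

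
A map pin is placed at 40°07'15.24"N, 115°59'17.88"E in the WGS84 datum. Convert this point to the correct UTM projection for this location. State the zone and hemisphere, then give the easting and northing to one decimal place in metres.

Zone 50N: E 413793.3 m, N 4441666.6 m

Longitude 115.9883° lies in the 6° band [114°, 120°), giving zone 50; latitude is north of the equator, so 50N.
Zone 50 central meridian λ₀ = 6×50 − 183 = 117°; Δλ = -1.0117°.
Transverse Mercator on WGS84 with k₀ = 0.9996 gives E = 413793.318 m, N = 4441666.557 m.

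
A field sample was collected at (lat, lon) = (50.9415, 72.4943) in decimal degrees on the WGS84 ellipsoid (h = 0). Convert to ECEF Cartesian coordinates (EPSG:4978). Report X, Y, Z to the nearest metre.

WGS84: a = 6378137 m, e² = 0.006694380; N(φ) = a/√(1−e²sin²φ) = 6391048.529 m.
X = (N+h)·cosφ·cosλ = 1211350.266 m; Y = (N+h)·cosφ·sinλ = 3840579.909 m; Z = (N(1−e²)+h)·sinφ = 4929446.427 m.

X 1211350 m, Y 3840580 m, Z 4929446 m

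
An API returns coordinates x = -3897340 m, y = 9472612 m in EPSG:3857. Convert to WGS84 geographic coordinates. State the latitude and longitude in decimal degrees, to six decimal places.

lat 64.479600°, lon -35.010401°

R = 6378137 m. λ = x/R = -35.01040089°.
φ = 2·arctan(exp(y/R)) − 90° = 2·arctan(4.41571) − 90° = 64.47960027°.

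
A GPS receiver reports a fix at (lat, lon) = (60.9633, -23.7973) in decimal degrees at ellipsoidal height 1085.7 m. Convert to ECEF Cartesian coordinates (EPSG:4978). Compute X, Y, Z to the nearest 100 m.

X 2840300 m, Y -1252600 m, Z 5554300 m

WGS84: a = 6378137 m, e² = 0.006694380; N(φ) = a/√(1−e²sin²φ) = 6394519.298 m.
X = (N+h)·cosφ·cosλ = 2840307.182 m; Y = (N+h)·cosφ·sinλ = -1252564.851 m; Z = (N(1−e²)+h)·sinφ = 5554308.101 m.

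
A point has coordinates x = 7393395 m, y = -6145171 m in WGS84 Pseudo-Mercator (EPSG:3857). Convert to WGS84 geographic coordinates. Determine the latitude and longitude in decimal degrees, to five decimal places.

R = 6378137 m. λ = x/R = 66.41599730°.
φ = 2·arctan(exp(y/R)) − 90° = 2·arctan(0.38156) − 90° = -48.22980077°.

lat -48.22980°, lon 66.41600°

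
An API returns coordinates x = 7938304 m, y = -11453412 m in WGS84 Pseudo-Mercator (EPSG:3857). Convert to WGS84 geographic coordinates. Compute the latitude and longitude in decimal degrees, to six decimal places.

lat -71.148999°, lon 71.310998°

R = 6378137 m. λ = x/R = 71.31099813°.
φ = 2·arctan(exp(y/R)) − 90° = 2·arctan(0.16601) − 90° = -71.14899936°.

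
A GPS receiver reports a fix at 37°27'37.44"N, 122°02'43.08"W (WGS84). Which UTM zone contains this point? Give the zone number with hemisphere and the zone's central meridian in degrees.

Zone 10N, central meridian -123°

UTM zone = ⌊(λ + 180)/6⌋ + 1; -122.0453° ∈ [-126°, -120°) → zone 10.
Hemisphere: N (φ ≥ 0).
Central meridian λ₀ = 6×10 − 183 = -123°.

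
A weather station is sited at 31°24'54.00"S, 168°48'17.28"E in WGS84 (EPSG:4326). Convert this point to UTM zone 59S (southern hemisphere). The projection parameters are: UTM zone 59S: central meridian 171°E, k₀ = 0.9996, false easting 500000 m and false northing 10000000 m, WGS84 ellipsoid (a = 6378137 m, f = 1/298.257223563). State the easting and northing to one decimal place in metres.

E 291322.5 m, N 6522319.9 m

Zone 59 central meridian λ₀ = 6×59 − 183 = 171°; Δλ = -2.1952°.
Transverse Mercator on WGS84 with k₀ = 0.9996 gives E = 291322.470 m, N = 6522319.856 m.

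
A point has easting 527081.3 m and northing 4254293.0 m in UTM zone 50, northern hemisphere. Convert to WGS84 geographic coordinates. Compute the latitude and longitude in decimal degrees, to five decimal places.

lat 38.43650°, lon 117.31030°

Zone 50N: λ₀ = 117°, k₀ = 0.9996, false easting 500000 m.
Meridian distance M = (N − FN)/k₀ = 4255995.4 m.
Inverse transverse Mercator on WGS84 gives φ = 38.43650006°, λ = 117.31030036°.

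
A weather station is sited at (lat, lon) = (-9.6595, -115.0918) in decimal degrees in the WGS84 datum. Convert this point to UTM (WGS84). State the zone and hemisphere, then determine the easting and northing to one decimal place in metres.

Longitude -115.0918° lies in the 6° band [-120°, -114°), giving zone 11; latitude is south of the equator, so 11S.
Zone 11 central meridian λ₀ = 6×11 − 183 = -117°; Δλ = +1.9082°.
Transverse Mercator on WGS84 with k₀ = 0.9996 gives E = 709380.974 m, N = 8931648.812 m.

Zone 11S: E 709381.0 m, N 8931648.8 m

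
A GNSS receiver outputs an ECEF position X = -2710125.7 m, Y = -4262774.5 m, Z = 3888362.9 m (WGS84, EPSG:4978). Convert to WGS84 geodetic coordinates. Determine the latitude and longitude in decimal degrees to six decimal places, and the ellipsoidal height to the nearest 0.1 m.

λ = atan2(Y, X) = -122.44680009°; p = √(X²+Y²) = 5051339.2 m.
Bowring's method on WGS84 (a = 6378137 m, b = 6356752.314 m) gives φ = 37.77399997°, h = 4434.541 m.

lat 37.774000°, lon -122.446800°, h 4434.5 m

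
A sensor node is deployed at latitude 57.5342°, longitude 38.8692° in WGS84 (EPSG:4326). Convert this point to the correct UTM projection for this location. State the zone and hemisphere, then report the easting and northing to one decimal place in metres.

Longitude 38.8692° lies in the 6° band [36°, 42°), giving zone 37; latitude is north of the equator, so 37N.
Zone 37 central meridian λ₀ = 6×37 − 183 = 39°; Δλ = -0.1308°.
Transverse Mercator on WGS84 with k₀ = 0.9996 gives E = 492168.379 m, N = 6376860.661 m.

Zone 37N: E 492168.4 m, N 6376860.7 m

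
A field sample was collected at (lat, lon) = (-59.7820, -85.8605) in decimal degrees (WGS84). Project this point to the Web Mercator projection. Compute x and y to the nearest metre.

Web Mercator is spherical with R = a = 6378137 m.
x = R·λ = 6378137 × -1.498548422 = -9557947.139 m.
y = R·ln tan(π/4 + φ/2) = 6378137 × -1.309373208 = -8351361.704 m.

x -9557947 m, y -8351362 m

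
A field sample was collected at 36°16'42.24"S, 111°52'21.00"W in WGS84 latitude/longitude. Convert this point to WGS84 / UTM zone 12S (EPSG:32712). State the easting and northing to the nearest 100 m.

E 421600 m, N 5984800 m

Zone 12 central meridian λ₀ = 6×12 − 183 = -111°; Δλ = -0.8725°.
Transverse Mercator on WGS84 with k₀ = 0.9996 gives E = 421640.051 m, N = 5984819.150 m.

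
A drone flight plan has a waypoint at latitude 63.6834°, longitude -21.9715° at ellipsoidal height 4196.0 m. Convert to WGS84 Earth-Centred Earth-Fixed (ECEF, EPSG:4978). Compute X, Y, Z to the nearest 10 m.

WGS84: a = 6378137 m, e² = 0.006694380; N(φ) = a/√(1−e²sin²φ) = 6395359.393 m.
X = (N+h)·cosφ·cosλ = 2631060.834 m; Y = (N+h)·cosφ·sinλ = -1061495.510 m; Z = (N(1−e²)+h)·sinφ = 5697917.082 m.

X 2631060 m, Y -1061500 m, Z 5697920 m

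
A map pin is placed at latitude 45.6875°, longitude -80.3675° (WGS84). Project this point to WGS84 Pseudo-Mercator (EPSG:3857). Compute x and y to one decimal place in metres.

Web Mercator is spherical with R = a = 6378137 m.
x = R·λ = 6378137 × -1.402677487 = -8946469.176 m.
y = R·ln tan(π/4 + φ/2) = 6378137 × 0.898445976 = 5730411.519 m.

x -8946469.2 m, y 5730411.5 m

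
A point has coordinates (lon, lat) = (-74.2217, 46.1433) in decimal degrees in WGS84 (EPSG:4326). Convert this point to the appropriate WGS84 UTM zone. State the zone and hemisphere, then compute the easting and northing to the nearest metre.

Zone 18N: E 560110 m, N 5110264 m

Longitude -74.2217° lies in the 6° band [-78°, -72°), giving zone 18; latitude is north of the equator, so 18N.
Zone 18 central meridian λ₀ = 6×18 − 183 = -75°; Δλ = +0.7783°.
Transverse Mercator on WGS84 with k₀ = 0.9996 gives E = 560109.732 m, N = 5110263.702 m.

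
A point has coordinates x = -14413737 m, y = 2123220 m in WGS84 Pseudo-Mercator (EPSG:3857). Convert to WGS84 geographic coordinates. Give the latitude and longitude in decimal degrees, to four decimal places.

lat 18.7304°, lon -129.4808°

R = 6378137 m. λ = x/R = -129.48080248°.
φ = 2·arctan(exp(y/R)) − 90° = 2·arctan(1.39499) − 90° = 18.73039615°.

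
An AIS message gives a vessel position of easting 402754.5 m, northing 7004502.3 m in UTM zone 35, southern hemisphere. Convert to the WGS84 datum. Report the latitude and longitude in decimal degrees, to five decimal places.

Zone 35S: λ₀ = 27°, k₀ = 0.9996, false easting 500000 m, false northing 10000000 m.
Meridian distance M = (N − FN)/k₀ = -2996696.4 m.
Inverse transverse Mercator on WGS84 gives φ = -27.07839980°, λ = 26.01919983°.

lat -27.07840°, lon 26.01920°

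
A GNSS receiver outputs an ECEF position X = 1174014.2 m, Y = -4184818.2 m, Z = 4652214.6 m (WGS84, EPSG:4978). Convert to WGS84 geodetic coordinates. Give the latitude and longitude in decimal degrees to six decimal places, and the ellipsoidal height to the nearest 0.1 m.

lat 47.138500°, lon -74.329000°, h -51.2 m

λ = atan2(Y, X) = -74.32899988°; p = √(X²+Y²) = 4346379.3 m.
Bowring's method on WGS84 (a = 6378137 m, b = 6356752.314 m) gives φ = 47.13850016°, h = -51.223 m.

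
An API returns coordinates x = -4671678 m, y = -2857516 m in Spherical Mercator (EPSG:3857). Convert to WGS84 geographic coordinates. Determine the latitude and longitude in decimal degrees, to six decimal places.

lat -24.851502°, lon -41.966397°

R = 6378137 m. λ = x/R = -41.966397499°.
φ = 2·arctan(exp(y/R)) − 90° = 2·arctan(0.63889) − 90° = -24.85150213°.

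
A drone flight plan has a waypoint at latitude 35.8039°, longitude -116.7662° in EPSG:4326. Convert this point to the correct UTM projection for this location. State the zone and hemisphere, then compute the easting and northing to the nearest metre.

Zone 11N: E 521124 m, N 3962224 m

Longitude -116.7662° lies in the 6° band [-120°, -114°), giving zone 11; latitude is north of the equator, so 11N.
Zone 11 central meridian λ₀ = 6×11 − 183 = -117°; Δλ = +0.2338°.
Transverse Mercator on WGS84 with k₀ = 0.9996 gives E = 521123.901 m, N = 3962223.666 m.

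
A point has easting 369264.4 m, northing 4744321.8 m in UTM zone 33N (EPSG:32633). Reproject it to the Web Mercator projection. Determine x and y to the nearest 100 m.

x 1491700 m, y 5287700 m

Unproject from UTM 33N (λ₀ = 15°) → φ = 42.84029957°, λ = 13.40019965°.
Web Mercator (R = 6378137 m): x = 1491703.402 m, y = 5287695.318 m.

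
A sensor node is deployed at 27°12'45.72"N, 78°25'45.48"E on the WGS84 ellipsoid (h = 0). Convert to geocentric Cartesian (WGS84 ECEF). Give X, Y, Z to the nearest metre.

WGS84: a = 6378137 m, e² = 0.006694380; N(φ) = a/√(1−e²sin²φ) = 6382606.135 m.
X = (N+h)·cosφ·cosλ = 1138504.417 m; Y = (N+h)·cosφ·sinλ = 5560796.623 m; Z = (N(1−e²)+h)·sinφ = 2899195.146 m.

X 1138504 m, Y 5560797 m, Z 2899195 m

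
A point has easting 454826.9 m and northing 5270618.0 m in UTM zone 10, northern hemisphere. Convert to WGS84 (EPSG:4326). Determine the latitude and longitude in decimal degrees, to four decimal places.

Zone 10N: λ₀ = -123°, k₀ = 0.9996, false easting 500000 m.
Meridian distance M = (N − FN)/k₀ = 5272727.1 m.
Inverse transverse Mercator on WGS84 gives φ = 47.58740028°, λ = -123.60080016°.

lat 47.5874°, lon -123.6008°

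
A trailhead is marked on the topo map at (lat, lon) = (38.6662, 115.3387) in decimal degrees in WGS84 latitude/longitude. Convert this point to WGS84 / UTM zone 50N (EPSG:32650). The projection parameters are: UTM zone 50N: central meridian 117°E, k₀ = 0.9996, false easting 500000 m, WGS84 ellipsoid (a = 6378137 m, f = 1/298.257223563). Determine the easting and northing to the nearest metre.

Zone 50 central meridian λ₀ = 6×50 − 183 = 117°; Δλ = -1.6613°.
Transverse Mercator on WGS84 with k₀ = 0.9996 gives E = 355467.168 m, N = 4281044.859 m.

E 355467 m, N 4281045 m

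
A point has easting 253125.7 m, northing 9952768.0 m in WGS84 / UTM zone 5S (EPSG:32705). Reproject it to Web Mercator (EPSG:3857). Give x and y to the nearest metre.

Unproject from UTM 5S (λ₀ = -153°) → φ = -0.42700032°, λ = -155.21810028°.
Web Mercator (R = 6378137 m): x = -17278799.885 m, y = -47533.898 m.

x -17278800 m, y -47534 m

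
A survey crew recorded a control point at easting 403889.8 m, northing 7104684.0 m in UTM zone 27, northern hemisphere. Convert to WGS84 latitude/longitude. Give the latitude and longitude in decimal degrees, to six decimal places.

Zone 27N: λ₀ = -21°, k₀ = 0.9996, false easting 500000 m.
Meridian distance M = (N − FN)/k₀ = 7107527.0 m.
Inverse transverse Mercator on WGS84 gives φ = 64.05550012°, λ = -22.96910008°.

lat 64.055500°, lon -22.969100°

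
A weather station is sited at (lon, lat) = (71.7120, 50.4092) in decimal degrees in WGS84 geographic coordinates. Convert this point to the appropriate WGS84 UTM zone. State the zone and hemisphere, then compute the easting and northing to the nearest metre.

Longitude 71.7120° lies in the 6° band [66°, 72°), giving zone 42; latitude is north of the equator, so 42N.
Zone 42 central meridian λ₀ = 6×42 − 183 = 69°; Δλ = +2.7120°.
Transverse Mercator on WGS84 with k₀ = 0.9996 gives E = 692692.983 m, N = 5587644.552 m.

Zone 42N: E 692693 m, N 5587645 m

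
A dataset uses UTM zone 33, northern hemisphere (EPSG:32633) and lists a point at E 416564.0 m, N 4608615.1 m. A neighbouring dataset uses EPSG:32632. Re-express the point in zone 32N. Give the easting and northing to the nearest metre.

E 916440 m, N 4620213 m

UTM 33N → geographic: φ = 41.62489983°, λ = 13.99840001°.
UTM 32N (λ₀ = 9°) forward: E = 916440.404 m, N = 4620212.994 m.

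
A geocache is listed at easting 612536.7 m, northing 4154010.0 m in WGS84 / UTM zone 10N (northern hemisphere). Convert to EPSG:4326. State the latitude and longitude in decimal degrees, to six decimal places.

lat 37.526200°, lon -121.726400°

Zone 10N: λ₀ = -123°, k₀ = 0.9996, false easting 500000 m.
Meridian distance M = (N − FN)/k₀ = 4155672.3 m.
Inverse transverse Mercator on WGS84 gives φ = 37.52620012°, λ = -121.72639964°.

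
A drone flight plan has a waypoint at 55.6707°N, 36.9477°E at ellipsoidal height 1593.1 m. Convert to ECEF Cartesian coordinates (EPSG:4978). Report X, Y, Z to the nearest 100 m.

X 2881900 m, Y 2167600 m, Z 5245200 m

WGS84: a = 6378137 m, e² = 0.006694380; N(φ) = a/√(1−e²sin²φ) = 6392746.139 m.
X = (N+h)·cosφ·cosλ = 2881921.352 m; Y = (N+h)·cosφ·sinλ = 2167561.911 m; Z = (N(1−e²)+h)·sinφ = 5245168.420 m.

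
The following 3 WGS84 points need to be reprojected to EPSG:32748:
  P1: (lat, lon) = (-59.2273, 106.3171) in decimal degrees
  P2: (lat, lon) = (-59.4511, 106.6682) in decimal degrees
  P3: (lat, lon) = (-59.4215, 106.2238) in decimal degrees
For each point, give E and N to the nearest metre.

P1: E 575168 m, N 3433895 m; P2: E 594579 m, N 3408530 m; P3: E 569446 m, N 3412374 m

UTM zone 48S: λ₀ = 105°, k₀ = 0.9996.
P1 (-59.2273°, 106.3171°) → (575167.967, 3433895.175) m.
P2 (-59.4511°, 106.6682°) → (594578.900, 3408530.111) m.
P3 (-59.4215°, 106.2238°) → (569446.374, 3412373.623) m.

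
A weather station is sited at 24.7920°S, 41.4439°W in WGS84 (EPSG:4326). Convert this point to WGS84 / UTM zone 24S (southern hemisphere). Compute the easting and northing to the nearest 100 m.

E 252900 m, N 7255900 m

Zone 24 central meridian λ₀ = 6×24 − 183 = -39°; Δλ = -2.4439°.
Transverse Mercator on WGS84 with k₀ = 0.9996 gives E = 252924.294 m, N = 7255872.986 m.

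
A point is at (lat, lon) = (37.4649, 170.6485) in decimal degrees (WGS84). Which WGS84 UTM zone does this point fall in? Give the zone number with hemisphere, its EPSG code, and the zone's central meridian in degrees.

Zone 59N (EPSG:32659), central meridian 171°

UTM zone = ⌊(λ + 180)/6⌋ + 1; 170.6485° ∈ [168°, 174°) → zone 59.
Hemisphere: N (φ ≥ 0).
Central meridian λ₀ = 6×59 − 183 = 171°.
EPSG code: 32659.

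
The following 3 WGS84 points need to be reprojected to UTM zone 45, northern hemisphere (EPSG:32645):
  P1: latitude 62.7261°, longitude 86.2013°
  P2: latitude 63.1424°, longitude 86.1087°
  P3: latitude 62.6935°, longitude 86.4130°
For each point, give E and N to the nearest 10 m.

P1: E 459170 m, N 6955330 m; P2: E 455070 m, N 7001770 m; P3: E 469960 m, N 6951580 m

UTM zone 45N: λ₀ = 87°, k₀ = 0.9996.
P1 (62.7261°, 86.2013°) → (459166.001, 6955325.652) m.
P2 (63.1424°, 86.1087°) → (455074.500, 7001766.917) m.
P3 (62.6935°, 86.4130°) → (469955.958, 6951577.383) m.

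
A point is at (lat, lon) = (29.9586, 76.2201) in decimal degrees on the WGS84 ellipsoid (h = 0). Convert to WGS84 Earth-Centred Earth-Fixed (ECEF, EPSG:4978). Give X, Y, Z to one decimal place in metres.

WGS84: a = 6378137 m, e² = 0.006694380; N(φ) = a/√(1−e²sin²φ) = 6383467.530 m.
X = (N+h)·cosφ·cosλ = 1317336.921 m; Y = (N+h)·cosφ·sinλ = 5371369.005 m; Z = (N(1−e²)+h)·sinφ = 3166398.477 m.

X 1317336.9 m, Y 5371369.0 m, Z 3166398.5 m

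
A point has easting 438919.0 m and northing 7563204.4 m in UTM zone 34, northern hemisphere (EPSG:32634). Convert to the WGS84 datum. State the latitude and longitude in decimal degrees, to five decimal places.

lat 68.17590°, lon 19.52760°

Zone 34N: λ₀ = 21°, k₀ = 0.9996, false easting 500000 m.
Meridian distance M = (N − FN)/k₀ = 7566230.9 m.
Inverse transverse Mercator on WGS84 gives φ = 68.17589972°, λ = 19.52759887°.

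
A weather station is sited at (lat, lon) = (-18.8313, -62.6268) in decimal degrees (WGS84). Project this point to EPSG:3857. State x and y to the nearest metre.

x -6971583 m, y -2135084 m

Web Mercator is spherical with R = a = 6378137 m.
x = R·λ = 6378137 × -1.093043860 = -6971583.486 m.
y = R·ln tan(π/4 + φ/2) = 6378137 × -0.334750454 = -2135084.256 m.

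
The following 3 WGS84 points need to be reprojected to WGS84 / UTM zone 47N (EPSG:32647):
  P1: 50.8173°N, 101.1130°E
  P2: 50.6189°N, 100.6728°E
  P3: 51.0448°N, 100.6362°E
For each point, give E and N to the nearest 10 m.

UTM zone 47N: λ₀ = 99°, k₀ = 0.9996.
P1 (50.8173°, 101.1130°) → (648843.112, 5631636.133) m.
P2 (50.6189°, 100.6728°) → (618335.390, 5608781.914) m.
P3 (51.0448°, 100.6362°) → (614697.647, 5656080.541) m.

P1: E 648840 m, N 5631640 m; P2: E 618340 m, N 5608780 m; P3: E 614700 m, N 5656080 m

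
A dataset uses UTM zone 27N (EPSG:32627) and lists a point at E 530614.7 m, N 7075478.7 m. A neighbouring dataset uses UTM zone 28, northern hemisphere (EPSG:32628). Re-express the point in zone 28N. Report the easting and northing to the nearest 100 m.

UTM 27N → geographic: φ = 63.80540038°, λ = -20.37840015°.
UTM 28N (λ₀ = -15°) forward: E = 235340.438 m, N = 7086487.255 m.

E 235300 m, N 7086500 m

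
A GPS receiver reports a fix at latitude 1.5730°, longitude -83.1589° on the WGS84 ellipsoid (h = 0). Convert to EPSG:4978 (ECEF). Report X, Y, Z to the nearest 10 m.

X 759460 m, Y -6330360 m, Z 173910 m

WGS84: a = 6378137 m, e² = 0.006694380; N(φ) = a/√(1−e²sin²φ) = 6378153.087 m.
X = (N+h)·cosφ·cosλ = 759455.200 m; Y = (N+h)·cosφ·sinλ = -6330356.245 m; Z = (N(1−e²)+h)·sinφ = 173911.926 m.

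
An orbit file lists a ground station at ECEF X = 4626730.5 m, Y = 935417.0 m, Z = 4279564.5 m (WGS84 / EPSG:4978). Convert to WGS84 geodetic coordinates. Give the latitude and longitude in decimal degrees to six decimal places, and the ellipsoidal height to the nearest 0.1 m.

lat 42.387600°, lon 11.429800°, h 3060.7 m

λ = atan2(Y, X) = 11.42979985°; p = √(X²+Y²) = 4720343.2 m.
Bowring's method on WGS84 (a = 6378137 m, b = 6356752.314 m) gives φ = 42.38760027°, h = 3060.733 m.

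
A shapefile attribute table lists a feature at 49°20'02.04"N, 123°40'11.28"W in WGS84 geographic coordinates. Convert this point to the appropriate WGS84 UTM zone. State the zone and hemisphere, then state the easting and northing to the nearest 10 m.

Zone 10N: E 451340 m, N 5464790 m

Longitude -123.6698° lies in the 6° band [-126°, -120°), giving zone 10; latitude is north of the equator, so 10N.
Zone 10 central meridian λ₀ = 6×10 − 183 = -123°; Δλ = -0.6698°.
Transverse Mercator on WGS84 with k₀ = 0.9996 gives E = 451337.622 m, N = 5464790.694 m.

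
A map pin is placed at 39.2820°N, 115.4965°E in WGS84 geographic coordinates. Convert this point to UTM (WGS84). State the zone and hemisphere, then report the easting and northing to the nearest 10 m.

Longitude 115.4965° lies in the 6° band [114°, 120°), giving zone 50; latitude is north of the equator, so 50N.
Zone 50 central meridian λ₀ = 6×50 − 183 = 117°; Δλ = -1.5035°.
Transverse Mercator on WGS84 with k₀ = 0.9996 gives E = 370324.681 m, N = 4349148.547 m.

Zone 50N: E 370320 m, N 4349150 m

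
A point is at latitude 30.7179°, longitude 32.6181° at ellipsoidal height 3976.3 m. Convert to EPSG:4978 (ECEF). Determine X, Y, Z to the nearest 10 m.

X 4625350 m, Y 2960100 m, Z 3241080 m

WGS84: a = 6378137 m, e² = 0.006694380; N(φ) = a/√(1−e²sin²φ) = 6383714.826 m.
X = (N+h)·cosφ·cosλ = 4625351.700 m; Y = (N+h)·cosφ·sinλ = 2960095.015 m; Z = (N(1−e²)+h)·sinφ = 3241076.695 m.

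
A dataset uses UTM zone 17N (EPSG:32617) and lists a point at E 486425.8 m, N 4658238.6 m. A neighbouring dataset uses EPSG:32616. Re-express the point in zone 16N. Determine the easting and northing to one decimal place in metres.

E 982824.6 m, N 4674733.4 m

UTM 17N → geographic: φ = 42.07609997°, λ = -81.16410038°.
UTM 16N (λ₀ = -87°) forward: E = 982824.585 m, N = 4674733.427 m.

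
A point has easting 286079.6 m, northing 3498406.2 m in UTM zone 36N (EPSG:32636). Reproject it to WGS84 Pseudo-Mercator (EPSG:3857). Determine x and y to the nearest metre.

x 3422540 m, y 3711036 m

Unproject from UTM 36N (λ₀ = 33°) → φ = 31.60089979°, λ = 30.74519950°.
Web Mercator (R = 6378137 m): x = 3422539.952 m, y = 3711035.783 m.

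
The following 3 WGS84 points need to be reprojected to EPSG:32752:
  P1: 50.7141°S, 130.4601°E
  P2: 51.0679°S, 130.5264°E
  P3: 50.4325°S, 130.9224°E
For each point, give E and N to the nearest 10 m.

P1: E 603080 m, N 4380950 m; P2: E 606950 m, N 4341520 m; P3: E 636530 m, N 4411510 m

UTM zone 52S: λ₀ = 129°, k₀ = 0.9996.
P1 (-50.7141°, 130.4601°) → (603080.787, 4380950.798) m.
P2 (-51.0679°, 130.5264°) → (606947.823, 4341516.043) m.
P3 (-50.4325°, 130.9224°) → (636528.068, 4411514.249) m.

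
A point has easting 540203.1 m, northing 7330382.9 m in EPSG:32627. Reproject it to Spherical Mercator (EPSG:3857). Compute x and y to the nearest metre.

x -2238746 m, y 9901906 m

Unproject from UTM 27N (λ₀ = -21°) → φ = 66.09139956°, λ = -20.11100040°.
Web Mercator (R = 6378137 m): x = -2238746.324 m, y = 9901905.915 m.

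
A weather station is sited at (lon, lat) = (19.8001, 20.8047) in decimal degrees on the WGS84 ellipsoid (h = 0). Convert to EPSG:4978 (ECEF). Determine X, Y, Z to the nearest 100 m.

X 5612100 m, Y 2020500 m, Z 2251200 m

WGS84: a = 6378137 m, e² = 0.006694380; N(φ) = a/√(1−e²sin²φ) = 6380831.979 m.
X = (N+h)·cosφ·cosλ = 5612142.965 m; Y = (N+h)·cosφ·sinλ = 2020506.858 m; Z = (N(1−e²)+h)·sinφ = 2251195.240 m.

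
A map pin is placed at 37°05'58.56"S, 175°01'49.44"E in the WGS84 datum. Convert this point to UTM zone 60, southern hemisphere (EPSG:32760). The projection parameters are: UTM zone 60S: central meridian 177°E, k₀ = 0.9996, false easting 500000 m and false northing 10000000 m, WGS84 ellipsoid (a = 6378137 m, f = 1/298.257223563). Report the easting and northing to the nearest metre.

Zone 60 central meridian λ₀ = 6×60 − 183 = 177°; Δλ = -1.9696°.
Transverse Mercator on WGS84 with k₀ = 0.9996 gives E = 324972.109 m, N = 5892263.513 m.

E 324972 m, N 5892264 m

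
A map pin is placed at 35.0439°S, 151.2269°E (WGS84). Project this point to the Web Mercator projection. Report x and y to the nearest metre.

Web Mercator is spherical with R = a = 6378137 m.
x = R·λ = 6378137 × 2.639407323 = 16834501.502 m.
y = R·ln tan(π/4 + φ/2) = 6378137 × -0.653772188 = -4169848.580 m.

x 16834502 m, y -4169849 m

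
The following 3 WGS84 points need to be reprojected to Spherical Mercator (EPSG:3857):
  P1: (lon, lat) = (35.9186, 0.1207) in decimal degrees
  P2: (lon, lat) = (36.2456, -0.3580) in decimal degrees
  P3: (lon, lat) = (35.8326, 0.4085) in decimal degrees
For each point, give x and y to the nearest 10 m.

Web Mercator: x = R·λ, y = R·ln tan(π/4+φ/2), R = 6378137 m.
P1 (0.1207°, 35.9186°) → (3998440.262, 13436.272) m.
P2 (-0.3580°, 36.2456°) → (4034841.735, -39852.637) m.
P3 (0.4085°, 35.8326°) → (3988866.786, 45474.397) m.

P1: x 3998440 m, y 13440 m; P2: x 4034840 m, y -39850 m; P3: x 3988870 m, y 45470 m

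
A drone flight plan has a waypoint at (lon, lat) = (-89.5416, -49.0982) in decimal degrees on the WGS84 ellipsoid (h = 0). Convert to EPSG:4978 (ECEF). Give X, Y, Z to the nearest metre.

X 33476 m, Y -4184053 m, Z -4797716 m

WGS84: a = 6378137 m, e² = 0.006694380; N(φ) = a/√(1−e²sin²φ) = 6390368.329 m.
X = (N+h)·cosφ·cosλ = 33475.602 m; Y = (N+h)·cosφ·sinλ = -4184052.790 m; Z = (N(1−e²)+h)·sinφ = -4797716.429 m.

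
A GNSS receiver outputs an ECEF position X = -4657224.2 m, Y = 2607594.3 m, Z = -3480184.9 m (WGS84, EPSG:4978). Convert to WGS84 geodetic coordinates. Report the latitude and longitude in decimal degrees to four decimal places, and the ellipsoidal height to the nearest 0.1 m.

λ = atan2(Y, X) = 150.75540005°; p = √(X²+Y²) = 5337535.5 m.
Bowring's method on WGS84 (a = 6378137 m, b = 6356752.314 m) gives φ = -33.28150039°, h = 154.065 m.

lat -33.2815°, lon 150.7554°, h 154.1 m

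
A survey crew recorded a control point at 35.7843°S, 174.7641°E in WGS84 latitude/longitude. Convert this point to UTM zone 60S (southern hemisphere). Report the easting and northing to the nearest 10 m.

Zone 60 central meridian λ₀ = 6×60 − 183 = 177°; Δλ = -2.2359°.
Transverse Mercator on WGS84 with k₀ = 0.9996 gives E = 297919.958 m, N = 6037669.122 m.

E 297920 m, N 6037670 m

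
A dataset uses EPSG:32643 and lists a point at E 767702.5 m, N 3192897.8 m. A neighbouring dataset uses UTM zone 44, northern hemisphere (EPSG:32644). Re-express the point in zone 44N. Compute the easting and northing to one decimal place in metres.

E 182235.0 m, N 3194163.2 m

UTM 43N → geographic: φ = 28.83590025°, λ = 77.74359970°.
UTM 44N (λ₀ = 81°) forward: E = 182235.043 m, N = 3194163.226 m.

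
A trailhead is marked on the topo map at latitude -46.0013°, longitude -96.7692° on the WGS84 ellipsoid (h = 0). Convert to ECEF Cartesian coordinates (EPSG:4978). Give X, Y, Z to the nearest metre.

WGS84: a = 6378137 m, e² = 0.006694380; N(φ) = a/√(1−e²sin²φ) = 6389213.220 m.
X = (N+h)·cosφ·cosλ = -523133.299 m; Y = (N+h)·cosφ·sinλ = -4407277.420 m; Z = (N(1−e²)+h)·sinφ = -4565347.916 m.

X -523133 m, Y -4407277 m, Z -4565348 m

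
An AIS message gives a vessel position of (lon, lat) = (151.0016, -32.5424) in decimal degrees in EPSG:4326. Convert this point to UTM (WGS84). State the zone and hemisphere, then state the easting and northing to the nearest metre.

Zone 56S: E 312344 m, N 6397680 m

Longitude 151.0016° lies in the 6° band [150°, 156°), giving zone 56; latitude is south of the equator, so 56S.
Zone 56 central meridian λ₀ = 6×56 − 183 = 153°; Δλ = -1.9984°.
Transverse Mercator on WGS84 with k₀ = 0.9996 gives E = 312343.942 m, N = 6397679.935 m.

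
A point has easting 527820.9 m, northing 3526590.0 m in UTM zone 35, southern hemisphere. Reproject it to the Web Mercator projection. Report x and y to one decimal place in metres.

x 3058614.3 m, y -8051946.1 m

Unproject from UTM 35S (λ₀ = 27°) → φ = -58.40059964°, λ = 27.47599964°.
Web Mercator (R = 6378137 m): x = 3058614.289 m, y = -8051946.053 m.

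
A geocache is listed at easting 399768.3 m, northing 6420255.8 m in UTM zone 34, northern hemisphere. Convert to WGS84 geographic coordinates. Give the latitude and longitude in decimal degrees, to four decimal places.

Zone 34N: λ₀ = 21°, k₀ = 0.9996, false easting 500000 m.
Meridian distance M = (N − FN)/k₀ = 6422824.9 m.
Inverse transverse Mercator on WGS84 gives φ = 57.91280008°, λ = 19.30829966°.

lat 57.9128°, lon 19.3083°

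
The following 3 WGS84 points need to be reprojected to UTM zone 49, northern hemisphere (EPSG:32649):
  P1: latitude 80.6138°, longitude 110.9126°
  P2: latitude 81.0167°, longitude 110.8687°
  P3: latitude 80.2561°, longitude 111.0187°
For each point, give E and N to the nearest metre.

P1: E 498409 m, N 8950098 m; P2: E 497711 m, N 8995071 m; P3: E 500353 m, N 8910171 m

UTM zone 49N: λ₀ = 111°, k₀ = 0.9996.
P1 (80.6138°, 110.9126°) → (498408.703, 8950097.714) m.
P2 (81.0167°, 110.8687°) → (497711.151, 8995071.025) m.
P3 (80.2561°, 111.0187°) → (500353.322, 8910170.764) m.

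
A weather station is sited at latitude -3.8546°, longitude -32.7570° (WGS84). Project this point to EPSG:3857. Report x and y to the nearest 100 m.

x -3646500 m, y -429400 m

Web Mercator is spherical with R = a = 6378137 m.
x = R·λ = 6378137 × -0.571717503 = -3646492.560 m.
y = R·ln tan(π/4 + φ/2) = 6378137 × -0.067326267 = -429416.154 m.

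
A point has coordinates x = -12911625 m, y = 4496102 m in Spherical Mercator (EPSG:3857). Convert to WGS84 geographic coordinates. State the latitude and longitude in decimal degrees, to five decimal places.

R = 6378137 m. λ = x/R = -115.98710080°.
φ = 2·arctan(exp(y/R)) − 90° = 2·arctan(2.02369) − 90° = 37.40779778°.

lat 37.40780°, lon -115.98710°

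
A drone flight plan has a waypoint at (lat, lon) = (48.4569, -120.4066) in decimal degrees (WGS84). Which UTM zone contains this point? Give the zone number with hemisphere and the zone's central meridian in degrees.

UTM zone = ⌊(λ + 180)/6⌋ + 1; -120.4066° ∈ [-126°, -120°) → zone 10.
Hemisphere: N (φ ≥ 0).
Central meridian λ₀ = 6×10 − 183 = -123°.

Zone 10N, central meridian -123°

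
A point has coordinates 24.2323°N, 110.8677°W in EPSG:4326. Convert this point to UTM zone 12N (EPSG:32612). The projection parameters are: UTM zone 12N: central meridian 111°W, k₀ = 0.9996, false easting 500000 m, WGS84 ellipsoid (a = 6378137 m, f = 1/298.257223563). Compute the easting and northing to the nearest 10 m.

Zone 12 central meridian λ₀ = 6×12 − 183 = -111°; Δλ = +0.1323°.
Transverse Mercator on WGS84 with k₀ = 0.9996 gives E = 513432.118 m, N = 2679952.137 m.

E 513430 m, N 2679950 m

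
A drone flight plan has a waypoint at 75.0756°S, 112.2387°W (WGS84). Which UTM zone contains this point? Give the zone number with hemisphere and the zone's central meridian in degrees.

UTM zone = ⌊(λ + 180)/6⌋ + 1; -112.2387° ∈ [-114°, -108°) → zone 12.
Hemisphere: S (φ < 0).
Central meridian λ₀ = 6×12 − 183 = -111°.

Zone 12S, central meridian -111°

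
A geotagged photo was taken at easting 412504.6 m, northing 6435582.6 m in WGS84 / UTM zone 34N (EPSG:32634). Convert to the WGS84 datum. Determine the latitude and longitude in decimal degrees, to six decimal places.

lat 58.053100°, lon 19.517499°

Zone 34N: λ₀ = 21°, k₀ = 0.9996, false easting 500000 m.
Meridian distance M = (N − FN)/k₀ = 6438157.9 m.
Inverse transverse Mercator on WGS84 gives φ = 58.05310037°, λ = 19.51749915°.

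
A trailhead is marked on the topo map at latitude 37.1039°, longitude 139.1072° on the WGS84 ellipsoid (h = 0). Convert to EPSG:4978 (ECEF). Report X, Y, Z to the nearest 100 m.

WGS84: a = 6378137 m, e² = 0.006694380; N(φ) = a/√(1−e²sin²φ) = 6385920.608 m.
X = (N+h)·cosφ·cosλ = -3850015.072 m; Y = (N+h)·cosφ·sinλ = 3334140.932 m; Z = (N(1−e²)+h)·sinφ = 3826595.672 m.

X -3850000 m, Y 3334100 m, Z 3826600 m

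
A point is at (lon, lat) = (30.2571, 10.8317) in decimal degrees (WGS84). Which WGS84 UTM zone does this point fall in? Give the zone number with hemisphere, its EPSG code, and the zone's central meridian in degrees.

UTM zone = ⌊(λ + 180)/6⌋ + 1; 30.2571° ∈ [30°, 36°) → zone 36.
Hemisphere: N (φ ≥ 0).
Central meridian λ₀ = 6×36 − 183 = 33°.
EPSG code: 32636.

Zone 36N (EPSG:32636), central meridian 33°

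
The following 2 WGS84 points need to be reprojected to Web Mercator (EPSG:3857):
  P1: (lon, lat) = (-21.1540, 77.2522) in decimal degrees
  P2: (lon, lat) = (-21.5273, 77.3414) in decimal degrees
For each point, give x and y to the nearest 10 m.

Web Mercator: x = R·λ, y = R·ln tan(π/4+φ/2), R = 6378137 m.
P1 (77.2522°, -21.1540°) → (-2354852.508, 13980100.047) m.
P2 (77.3414°, -21.5273°) → (-2396408.074, 14025255.609) m.

P1: x -2354850 m, y 13980100 m; P2: x -2396410 m, y 14025260 m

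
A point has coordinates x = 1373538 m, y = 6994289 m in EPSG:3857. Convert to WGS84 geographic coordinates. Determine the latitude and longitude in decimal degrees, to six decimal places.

lat 53.060999°, lon 12.338702°

R = 6378137 m. λ = x/R = 12.33870179°.
φ = 2·arctan(exp(y/R)) − 90° = 2·arctan(2.99398) − 90° = 53.06099865°.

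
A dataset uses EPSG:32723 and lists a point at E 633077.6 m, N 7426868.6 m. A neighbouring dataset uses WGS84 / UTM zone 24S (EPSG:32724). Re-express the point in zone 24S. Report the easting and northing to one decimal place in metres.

E 19000.6 m, N 7419663.7 m

UTM 23S → geographic: φ = -23.26209989°, λ = -43.69899977°.
UTM 24S (λ₀ = -39°) forward: E = 19000.594 m, N = 7419663.669 m.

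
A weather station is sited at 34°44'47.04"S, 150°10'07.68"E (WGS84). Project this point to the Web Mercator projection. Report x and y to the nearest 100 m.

Web Mercator is spherical with R = a = 6378137 m.
x = R·λ = 6378137 × 2.620939994 = 16716714.349 m.
y = R·ln tan(π/4 + φ/2) = 6378137 × -0.647441580 = -4129471.100 m.

x 16716700 m, y -4129500 m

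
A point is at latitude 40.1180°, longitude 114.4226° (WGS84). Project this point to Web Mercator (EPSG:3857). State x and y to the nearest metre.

Web Mercator is spherical with R = a = 6378137 m.
x = R·λ = 6378137 × 1.997051109 = 12737465.567 m.
y = R·ln tan(π/4 + φ/2) = 6378137 × 0.765600451 = 4883104.564 m.

x 12737466 m, y 4883105 m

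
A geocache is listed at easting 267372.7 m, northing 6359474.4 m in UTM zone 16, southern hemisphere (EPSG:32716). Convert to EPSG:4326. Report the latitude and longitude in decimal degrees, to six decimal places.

lat -32.878200°, lon -89.486500°

Zone 16S: λ₀ = -87°, k₀ = 0.9996, false easting 500000 m, false northing 10000000 m.
Meridian distance M = (N − FN)/k₀ = -3641982.4 m.
Inverse transverse Mercator on WGS84 gives φ = -32.87820044°, λ = -89.48649989°.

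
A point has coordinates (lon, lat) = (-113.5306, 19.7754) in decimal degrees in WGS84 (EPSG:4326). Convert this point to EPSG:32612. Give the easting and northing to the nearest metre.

Zone 12 central meridian λ₀ = 6×12 − 183 = -111°; Δλ = -2.5306°.
Transverse Mercator on WGS84 with k₀ = 0.9996 gives E = 234845.660 m, N = 2188609.429 m.

E 234846 m, N 2188609 m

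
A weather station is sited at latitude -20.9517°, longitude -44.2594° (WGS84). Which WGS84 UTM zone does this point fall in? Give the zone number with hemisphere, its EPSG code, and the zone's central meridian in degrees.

UTM zone = ⌊(λ + 180)/6⌋ + 1; -44.2594° ∈ [-48°, -42°) → zone 23.
Hemisphere: S (φ < 0).
Central meridian λ₀ = 6×23 − 183 = -45°.
EPSG code: 32723.

Zone 23S (EPSG:32723), central meridian -45°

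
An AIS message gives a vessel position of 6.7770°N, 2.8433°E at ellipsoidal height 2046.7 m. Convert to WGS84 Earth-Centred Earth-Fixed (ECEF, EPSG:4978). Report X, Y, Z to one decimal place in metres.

WGS84: a = 6378137 m, e² = 0.006694380; N(φ) = a/√(1−e²sin²φ) = 6378434.309 m.
X = (N+h)·cosφ·cosλ = 6328100.418 m; Y = (N+h)·cosφ·sinλ = 314289.681 m; Z = (N(1−e²)+h)·sinφ = 747892.1495 m.

X 6328100.4 m, Y 314289.7 m, Z 747892.1 m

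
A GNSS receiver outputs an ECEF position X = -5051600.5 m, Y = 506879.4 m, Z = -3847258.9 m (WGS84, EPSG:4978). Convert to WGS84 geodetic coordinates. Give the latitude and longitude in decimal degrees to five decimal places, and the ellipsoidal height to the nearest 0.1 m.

lat -37.33980°, lon 174.27010°, h -304.0 m

λ = atan2(Y, X) = 174.27009955°; p = √(X²+Y²) = 5076967.0 m.
Bowring's method on WGS84 (a = 6378137 m, b = 6356752.314 m) gives φ = -37.33980015°, h = -303.970 m.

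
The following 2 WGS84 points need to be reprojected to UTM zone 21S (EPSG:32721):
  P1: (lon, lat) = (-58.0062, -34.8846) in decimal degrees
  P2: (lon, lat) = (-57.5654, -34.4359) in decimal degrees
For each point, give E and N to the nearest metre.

P1: E 408052 m, N 6139292 m; P2: E 448054 m, N 6189366 m

UTM zone 21S: λ₀ = -57°, k₀ = 0.9996.
P1 (-34.8846°, -58.0062°) → (408052.217, 6139292.451) m.
P2 (-34.4359°, -57.5654°) → (448054.443, 6189365.639) m.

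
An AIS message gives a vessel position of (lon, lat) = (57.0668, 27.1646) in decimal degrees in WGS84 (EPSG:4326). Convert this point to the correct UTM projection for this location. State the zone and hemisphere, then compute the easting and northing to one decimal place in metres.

Longitude 57.0668° lies in the 6° band [54°, 60°), giving zone 40; latitude is north of the equator, so 40N.
Zone 40 central meridian λ₀ = 6×40 − 183 = 57°; Δλ = +0.0668°.
Transverse Mercator on WGS84 with k₀ = 0.9996 gives E = 506617.899 m, N = 3004668.181 m.

Zone 40N: E 506617.9 m, N 3004668.2 m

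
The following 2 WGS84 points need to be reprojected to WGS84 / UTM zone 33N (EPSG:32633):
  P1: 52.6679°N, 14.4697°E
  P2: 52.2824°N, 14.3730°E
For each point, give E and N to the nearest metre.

UTM zone 33N: λ₀ = 15°, k₀ = 0.9996.
P1 (52.6679°, 14.4697°) → (464139.034, 5835460.138) m.
P2 (52.2824°, 14.3730°) → (457227.704, 5792633.433) m.

P1: E 464139 m, N 5835460 m; P2: E 457228 m, N 5792633 m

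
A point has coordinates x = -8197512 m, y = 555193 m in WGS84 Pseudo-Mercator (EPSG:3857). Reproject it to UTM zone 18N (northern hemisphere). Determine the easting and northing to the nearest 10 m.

E 650840 m, N 550730 m

Web Mercator inverse (R = 6378137 m) → φ = 4.98109720°, λ = -73.63950321°.
UTM 18N forward: E = 650835.354 m, N = 550730.323 m.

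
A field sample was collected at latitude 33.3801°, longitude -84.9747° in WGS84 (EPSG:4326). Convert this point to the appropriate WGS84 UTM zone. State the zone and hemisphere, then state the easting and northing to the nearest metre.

Longitude -84.9747° lies in the 6° band [-90°, -84°), giving zone 16; latitude is north of the equator, so 16N.
Zone 16 central meridian λ₀ = 6×16 − 183 = -87°; Δλ = +2.0253°.
Transverse Mercator on WGS84 with k₀ = 0.9996 gives E = 688395.291 m, N = 3695258.592 m.

Zone 16N: E 688395 m, N 3695259 m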